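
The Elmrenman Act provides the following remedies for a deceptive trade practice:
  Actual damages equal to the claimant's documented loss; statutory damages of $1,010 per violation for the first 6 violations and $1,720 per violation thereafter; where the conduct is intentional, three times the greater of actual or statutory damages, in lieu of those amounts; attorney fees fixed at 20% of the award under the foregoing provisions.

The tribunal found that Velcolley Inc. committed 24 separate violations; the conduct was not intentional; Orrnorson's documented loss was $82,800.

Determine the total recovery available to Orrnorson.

First 6 violations: 6 × $1,010 = $6,060
Remaining violations: (24 − 6) × $1,720 = $30,960
Statutory damages: $6,060 + $30,960 = $37,020
Conduct not intentional: the in-lieu enhancement does not apply.
Actual plus statutory damages: $82,800 + $37,020 = $119,820
Attorney fees: 20% of $119,820 = $23,964
Total recovery: $119,820 + $23,964 = $143,784

$143,784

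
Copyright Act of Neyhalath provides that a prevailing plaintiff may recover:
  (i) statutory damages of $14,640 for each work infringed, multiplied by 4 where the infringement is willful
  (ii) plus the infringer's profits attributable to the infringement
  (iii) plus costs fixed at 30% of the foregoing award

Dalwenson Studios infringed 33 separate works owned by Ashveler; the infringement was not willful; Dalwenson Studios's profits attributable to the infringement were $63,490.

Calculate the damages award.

$710,593

Statutory damages: 33 × $14,640 = $483,120
Infringement not willful: no ×4 enhancement.
Combined award: $483,120 + $63,490 = $546,610
Costs: 30% of $546,610 = $163,983
Award plus costs: $546,610 + $163,983 = $710,593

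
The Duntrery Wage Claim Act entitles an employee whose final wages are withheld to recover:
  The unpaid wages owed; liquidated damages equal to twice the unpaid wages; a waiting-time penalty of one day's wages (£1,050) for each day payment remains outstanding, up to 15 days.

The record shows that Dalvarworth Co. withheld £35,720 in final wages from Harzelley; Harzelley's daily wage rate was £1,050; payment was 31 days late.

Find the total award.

£122,910

Doubled: 2 × £35,720 = £71,440
Penalty days: min(31, 15) = 15
Waiting-time penalty: 15 × £1,050 = £15,750
Total award: £35,720 + £71,440 + £15,750 = £122,910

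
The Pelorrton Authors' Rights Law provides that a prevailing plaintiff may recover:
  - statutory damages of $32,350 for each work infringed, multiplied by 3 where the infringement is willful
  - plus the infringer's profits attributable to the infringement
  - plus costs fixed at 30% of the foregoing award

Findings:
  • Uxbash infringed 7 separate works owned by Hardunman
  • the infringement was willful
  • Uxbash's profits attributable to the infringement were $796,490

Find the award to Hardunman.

Statutory damages: 7 × $32,350 = $226,450
Trebled: 3 × $226,450 = $679,350
Combined award: $679,350 + $796,490 = $1,475,840
Costs: 30% of $1,475,840 = $442,752
Award plus costs: $1,475,840 + $442,752 = $1,918,592

$1,918,592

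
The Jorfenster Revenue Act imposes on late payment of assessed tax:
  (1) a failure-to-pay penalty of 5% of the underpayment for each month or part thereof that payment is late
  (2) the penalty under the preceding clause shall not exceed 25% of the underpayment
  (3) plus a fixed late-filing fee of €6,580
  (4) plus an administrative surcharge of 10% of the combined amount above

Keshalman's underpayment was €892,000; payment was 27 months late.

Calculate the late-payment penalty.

Accrued rate: 5% × 27 = 135%, capped at 25% → 25%
Failure-to-pay penalty: 25% of €892,000 = €223,000
Penalty before surcharge: €223,000 + €6,580 = €229,580
Administrative surcharge: 10% of €229,580 = €22,958
Total penalty: €229,580 + €22,958 = €252,538

€252,538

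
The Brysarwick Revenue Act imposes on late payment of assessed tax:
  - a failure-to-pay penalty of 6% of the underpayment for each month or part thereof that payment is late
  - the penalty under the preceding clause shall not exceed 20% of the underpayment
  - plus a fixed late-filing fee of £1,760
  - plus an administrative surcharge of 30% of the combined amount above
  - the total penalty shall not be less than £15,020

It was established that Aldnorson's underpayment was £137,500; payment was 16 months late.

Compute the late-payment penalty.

Accrued rate: 6% × 16 = 96%, capped at 20% → 20%
Failure-to-pay penalty: 20% of £137,500 = £27,500
Penalty before surcharge: £27,500 + £1,760 = £29,260
Administrative surcharge: 30% of £29,260 = £8,778
Total penalty: £29,260 + £8,778 = £38,038
Minimum £15,020: £38,038 meets the minimum, no increase.

£38,038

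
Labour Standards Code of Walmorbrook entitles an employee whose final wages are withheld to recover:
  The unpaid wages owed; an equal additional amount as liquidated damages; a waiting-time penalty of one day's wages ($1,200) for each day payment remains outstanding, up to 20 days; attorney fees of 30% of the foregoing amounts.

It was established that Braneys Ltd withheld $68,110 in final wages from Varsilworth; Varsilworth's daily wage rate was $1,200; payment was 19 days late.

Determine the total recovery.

Liquidated damages (equal amount): $68,110
Penalty days: min(19, 20) = 19
Waiting-time penalty: 19 × $1,200 = $22,800
Subtotal: $68,110 + $68,110 + $22,800 = $159,020
Attorney fees: 30% of $159,020 = $47,706
Total award: $159,020 + $47,706 = $206,726

$206,726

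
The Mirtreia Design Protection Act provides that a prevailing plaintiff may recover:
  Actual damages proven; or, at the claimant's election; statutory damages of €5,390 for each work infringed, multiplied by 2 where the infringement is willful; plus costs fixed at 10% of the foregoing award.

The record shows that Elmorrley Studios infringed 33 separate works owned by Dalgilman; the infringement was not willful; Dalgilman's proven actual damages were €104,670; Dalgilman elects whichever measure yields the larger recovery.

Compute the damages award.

Statutory damages: 33 × €5,390 = €177,870
Infringement not willful: no ×2 enhancement.
Greater of actual damages (€104,670) or statutory damages (€177,870): €177,870
Costs: 10% of €177,870 = €17,787
Award plus costs: €177,870 + €17,787 = €195,657

Award: €195,657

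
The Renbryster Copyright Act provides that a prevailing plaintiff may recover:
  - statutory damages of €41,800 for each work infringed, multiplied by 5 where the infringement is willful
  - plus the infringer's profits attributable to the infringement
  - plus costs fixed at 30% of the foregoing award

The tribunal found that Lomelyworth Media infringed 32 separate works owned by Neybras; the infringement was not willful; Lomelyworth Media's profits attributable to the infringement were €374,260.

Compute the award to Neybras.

Statutory damages: 32 × €41,800 = €1,337,600
Infringement not willful: no ×5 enhancement.
Combined award: €1,337,600 + €374,260 = €1,711,860
Costs: 30% of €1,711,860 = €513,558
Award plus costs: €1,711,860 + €513,558 = €2,225,418

Award: €2,225,418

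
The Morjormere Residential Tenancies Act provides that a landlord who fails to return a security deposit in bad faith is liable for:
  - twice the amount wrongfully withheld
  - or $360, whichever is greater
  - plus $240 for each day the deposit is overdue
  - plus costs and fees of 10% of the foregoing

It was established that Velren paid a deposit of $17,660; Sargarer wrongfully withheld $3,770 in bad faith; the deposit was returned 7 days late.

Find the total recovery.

$10,142

Doubled: 2 × $3,770 = $7,540
Minimum $360: $7,540 meets the minimum, no increase.
Late-return penalty: 7 × $240 = $1,680
Damages plus late penalty: $7,540 + $1,680 = $9,220
Costs and fees: 10% of $9,220 = $922
Total recovery: $9,220 + $922 = $10,142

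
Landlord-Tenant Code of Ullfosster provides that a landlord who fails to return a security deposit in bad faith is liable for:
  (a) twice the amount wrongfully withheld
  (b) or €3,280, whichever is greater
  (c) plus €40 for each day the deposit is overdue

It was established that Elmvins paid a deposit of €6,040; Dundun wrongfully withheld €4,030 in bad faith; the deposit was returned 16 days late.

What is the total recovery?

Doubled: 2 × €4,030 = €8,060
Minimum €3,280: €8,060 meets the minimum, no increase.
Late-return penalty: 16 × €40 = €640
Damages plus late penalty: €8,060 + €640 = €8,700

Recovery: €8,700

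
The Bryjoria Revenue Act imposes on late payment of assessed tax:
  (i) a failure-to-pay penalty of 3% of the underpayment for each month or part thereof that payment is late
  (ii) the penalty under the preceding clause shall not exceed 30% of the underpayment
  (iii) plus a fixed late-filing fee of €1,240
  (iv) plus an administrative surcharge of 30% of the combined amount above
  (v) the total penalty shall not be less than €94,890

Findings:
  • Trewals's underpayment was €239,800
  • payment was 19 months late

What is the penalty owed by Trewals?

Accrued rate: 3% × 19 = 57%, capped at 30% → 30%
Failure-to-pay penalty: 30% of €239,800 = €71,940
Penalty before surcharge: €71,940 + €1,240 = €73,180
Administrative surcharge: 30% of €73,180 = €21,954
Total penalty: €73,180 + €21,954 = €95,134
Minimum €94,890: €95,134 meets the minimum, no increase.

€95,134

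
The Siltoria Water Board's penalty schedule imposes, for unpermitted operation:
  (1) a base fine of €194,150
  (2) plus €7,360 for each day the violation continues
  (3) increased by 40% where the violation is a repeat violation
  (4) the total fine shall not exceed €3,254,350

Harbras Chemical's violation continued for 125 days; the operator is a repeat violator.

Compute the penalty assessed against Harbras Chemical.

Per-day component: 125 × €7,360 = €920,000
Base plus per-day: €194,150 + €920,000 = €1,114,150
Enhancement: 40% of €1,114,150 = €445,660
Enhanced fine: €1,114,150 + €445,660 = €1,559,810
Cap at €3,254,350: €1,559,810 is within the cap, no reduction.

€1,559,810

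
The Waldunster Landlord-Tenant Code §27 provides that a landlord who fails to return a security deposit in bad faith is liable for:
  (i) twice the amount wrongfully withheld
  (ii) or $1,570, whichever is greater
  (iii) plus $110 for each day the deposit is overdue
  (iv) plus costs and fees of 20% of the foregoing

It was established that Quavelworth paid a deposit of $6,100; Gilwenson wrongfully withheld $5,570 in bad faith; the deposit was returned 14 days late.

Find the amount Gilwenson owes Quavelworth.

Doubled: 2 × $5,570 = $11,140
Minimum $1,570: $11,140 meets the minimum, no increase.
Late-return penalty: 14 × $110 = $1,540
Damages plus late penalty: $11,140 + $1,540 = $12,680
Costs and fees: 20% of $12,680 = $2,536
Total recovery: $12,680 + $2,536 = $15,216

$15,216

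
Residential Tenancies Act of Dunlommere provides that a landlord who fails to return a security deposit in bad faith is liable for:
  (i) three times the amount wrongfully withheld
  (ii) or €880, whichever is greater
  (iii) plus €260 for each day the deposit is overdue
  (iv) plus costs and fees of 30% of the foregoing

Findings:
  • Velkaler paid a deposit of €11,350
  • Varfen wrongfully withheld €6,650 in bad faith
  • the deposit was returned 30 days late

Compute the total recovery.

Trebled: 3 × €6,650 = €19,950
Minimum €880: €19,950 meets the minimum, no increase.
Late-return penalty: 30 × €260 = €7,800
Damages plus late penalty: €19,950 + €7,800 = €27,750
Costs and fees: 30% of €27,750 = €8,325
Total recovery: €27,750 + €8,325 = €36,075

Recovery: €36,075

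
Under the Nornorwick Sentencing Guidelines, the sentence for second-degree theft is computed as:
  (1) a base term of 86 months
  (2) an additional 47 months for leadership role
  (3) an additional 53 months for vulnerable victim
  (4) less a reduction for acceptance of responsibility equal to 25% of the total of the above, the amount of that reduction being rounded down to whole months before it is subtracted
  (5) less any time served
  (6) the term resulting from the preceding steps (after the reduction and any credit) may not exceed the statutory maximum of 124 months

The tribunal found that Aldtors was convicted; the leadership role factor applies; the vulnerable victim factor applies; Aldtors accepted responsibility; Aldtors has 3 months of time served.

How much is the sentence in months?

Leadership role enhancement: +47 months
Vulnerable victim enhancement: +53 months
Adjusted term: 86 months + 47 months + 53 months = 186 months
Acceptance of responsibility reduction: 25% of 186 months = 46 months (rounded down)
After reduction: 186 − 46 = 140 months
Less time served: 140 months − 3 months = 137 months
Cap at 124 months: 137 months exceeds the cap → 124 months

124 months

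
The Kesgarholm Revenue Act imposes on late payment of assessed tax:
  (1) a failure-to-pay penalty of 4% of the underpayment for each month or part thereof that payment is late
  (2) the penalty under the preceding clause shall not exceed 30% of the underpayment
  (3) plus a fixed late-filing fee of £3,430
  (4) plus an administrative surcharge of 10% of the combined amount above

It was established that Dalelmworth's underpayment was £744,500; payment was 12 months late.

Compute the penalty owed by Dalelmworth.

£249,458

Accrued rate: 4% × 12 = 48%, capped at 30% → 30%
Failure-to-pay penalty: 30% of £744,500 = £223,350
Penalty before surcharge: £223,350 + £3,430 = £226,780
Administrative surcharge: 10% of £226,780 = £22,678
Total penalty: £226,780 + £22,678 = £249,458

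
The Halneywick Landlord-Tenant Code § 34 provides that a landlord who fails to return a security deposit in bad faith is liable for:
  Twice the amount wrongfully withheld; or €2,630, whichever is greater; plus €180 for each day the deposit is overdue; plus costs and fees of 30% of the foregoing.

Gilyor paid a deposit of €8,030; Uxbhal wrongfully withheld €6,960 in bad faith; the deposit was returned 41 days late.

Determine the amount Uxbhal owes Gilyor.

Recovery: €27,690

Doubled: 2 × €6,960 = €13,920
Minimum €2,630: €13,920 meets the minimum, no increase.
Late-return penalty: 41 × €180 = €7,380
Damages plus late penalty: €13,920 + €7,380 = €21,300
Costs and fees: 30% of €21,300 = €6,390
Total recovery: €21,300 + €6,390 = €27,690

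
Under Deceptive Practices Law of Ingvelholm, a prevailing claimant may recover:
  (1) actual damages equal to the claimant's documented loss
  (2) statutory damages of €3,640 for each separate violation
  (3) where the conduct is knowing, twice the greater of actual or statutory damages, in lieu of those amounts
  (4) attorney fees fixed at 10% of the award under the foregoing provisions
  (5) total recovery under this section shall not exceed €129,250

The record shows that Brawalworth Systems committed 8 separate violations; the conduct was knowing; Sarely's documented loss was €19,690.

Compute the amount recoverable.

€64,064

Statutory damages: 8 × €3,640 = €29,120
Greater of actual damages (€19,690) or statutory damages (€29,120): €29,120
Doubled: 2 × €29,120 = €58,240
Attorney fees: 10% of €58,240 = €5,824
Total before cap: €58,240 + €5,824 = €64,064
Cap at €129,250: €64,064 is within the cap, no reduction.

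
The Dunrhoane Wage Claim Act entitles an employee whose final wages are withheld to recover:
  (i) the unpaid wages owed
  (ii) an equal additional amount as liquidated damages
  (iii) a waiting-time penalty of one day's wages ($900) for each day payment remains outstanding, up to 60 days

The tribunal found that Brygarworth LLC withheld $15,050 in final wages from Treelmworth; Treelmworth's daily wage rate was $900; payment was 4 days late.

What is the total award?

$33,700

Liquidated damages (equal amount): $15,050
Penalty days: min(4, 60) = 4
Waiting-time penalty: 4 × $900 = $3,600
Total award: $15,050 + $15,050 + $3,600 = $33,700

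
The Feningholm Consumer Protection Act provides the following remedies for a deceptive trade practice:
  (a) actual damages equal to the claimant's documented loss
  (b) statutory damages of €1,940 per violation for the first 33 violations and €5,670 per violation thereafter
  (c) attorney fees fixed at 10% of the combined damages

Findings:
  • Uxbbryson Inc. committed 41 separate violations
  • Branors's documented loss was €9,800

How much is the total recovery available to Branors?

Total recovery: €131,098

First 33 violations: 33 × €1,940 = €64,020
Remaining violations: (41 − 33) × €5,670 = €45,360
Statutory damages: €64,020 + €45,360 = €109,380
Combined damages: €9,800 + €109,380 = €119,180
Attorney fees: 10% of €119,180 = €11,918
Total recovery: €119,180 + €11,918 = €131,098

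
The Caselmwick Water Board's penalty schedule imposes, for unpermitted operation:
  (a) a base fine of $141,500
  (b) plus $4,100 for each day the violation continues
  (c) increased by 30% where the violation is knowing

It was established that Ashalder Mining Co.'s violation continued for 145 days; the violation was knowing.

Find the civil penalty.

$956,800

Per-day component: 145 × $4,100 = $594,500
Base plus per-day: $141,500 + $594,500 = $736,000
Enhancement: 30% of $736,000 = $220,800
Enhanced fine: $736,000 + $220,800 = $956,800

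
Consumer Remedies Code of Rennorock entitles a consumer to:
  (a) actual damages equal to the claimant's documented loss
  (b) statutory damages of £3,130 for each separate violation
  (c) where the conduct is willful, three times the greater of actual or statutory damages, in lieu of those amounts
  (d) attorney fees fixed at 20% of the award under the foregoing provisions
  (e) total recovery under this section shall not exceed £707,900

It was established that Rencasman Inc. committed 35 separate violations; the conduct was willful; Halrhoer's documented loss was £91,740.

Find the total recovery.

Statutory damages: 35 × £3,130 = £109,550
Greater of actual damages (£91,740) or statutory damages (£109,550): £109,550
Trebled: 3 × £109,550 = £328,650
Attorney fees: 20% of £328,650 = £65,730
Total before cap: £328,650 + £65,730 = £394,380
Cap at £707,900: £394,380 is within the cap, no reduction.

£394,380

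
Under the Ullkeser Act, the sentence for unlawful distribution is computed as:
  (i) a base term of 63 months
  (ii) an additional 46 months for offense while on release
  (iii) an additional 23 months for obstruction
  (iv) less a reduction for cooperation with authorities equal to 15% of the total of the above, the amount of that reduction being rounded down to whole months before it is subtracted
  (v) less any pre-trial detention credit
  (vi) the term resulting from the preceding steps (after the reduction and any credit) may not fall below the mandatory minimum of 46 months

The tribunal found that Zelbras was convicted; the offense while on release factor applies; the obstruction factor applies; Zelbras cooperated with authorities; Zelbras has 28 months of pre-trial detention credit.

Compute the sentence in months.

85 months

Offense while on release enhancement: +46 months
Obstruction enhancement: +23 months
Adjusted term: 63 months + 46 months + 23 months = 132 months
Cooperation with authorities reduction: 15% of 132 months = 19 months (rounded down)
After reduction: 132 − 19 = 113 months
Less pre-trial detention credit: 113 months − 28 months = 85 months
Minimum 46 months: 85 months meets the minimum, no increase.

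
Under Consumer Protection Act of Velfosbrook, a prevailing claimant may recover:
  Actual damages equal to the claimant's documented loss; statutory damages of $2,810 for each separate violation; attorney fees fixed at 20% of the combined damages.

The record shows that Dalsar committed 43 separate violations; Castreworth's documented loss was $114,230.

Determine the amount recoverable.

Statutory damages: 43 × $2,810 = $120,830
Combined damages: $114,230 + $120,830 = $235,060
Attorney fees: 20% of $235,060 = $47,012
Total recovery: $235,060 + $47,012 = $282,072

$282,072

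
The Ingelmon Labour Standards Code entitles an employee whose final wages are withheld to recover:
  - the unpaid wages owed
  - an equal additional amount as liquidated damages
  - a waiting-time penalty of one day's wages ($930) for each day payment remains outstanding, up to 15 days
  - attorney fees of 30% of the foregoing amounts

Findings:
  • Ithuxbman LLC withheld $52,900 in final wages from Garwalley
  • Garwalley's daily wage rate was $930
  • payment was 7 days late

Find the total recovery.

$146,003

Liquidated damages (equal amount): $52,900
Penalty days: min(7, 15) = 7
Waiting-time penalty: 7 × $930 = $6,510
Subtotal: $52,900 + $52,900 + $6,510 = $112,310
Attorney fees: 30% of $112,310 = $33,693
Total award: $112,310 + $33,693 = $146,003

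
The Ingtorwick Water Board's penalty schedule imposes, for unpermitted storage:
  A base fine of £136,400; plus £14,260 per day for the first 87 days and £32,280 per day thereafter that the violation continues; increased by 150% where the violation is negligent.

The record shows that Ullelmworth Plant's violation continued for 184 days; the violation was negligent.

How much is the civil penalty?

First 87 days: 87 × £14,260 = £1,240,620
Remaining days: (184 − 87) × £32,280 = £3,131,160
Per-day component: £1,240,620 + £3,131,160 = £4,371,780
Base plus per-day: £136,400 + £4,371,780 = £4,508,180
Enhancement: 150% of £4,508,180 = £6,762,270
Enhanced fine: £4,508,180 + £6,762,270 = £11,270,450

£11,270,450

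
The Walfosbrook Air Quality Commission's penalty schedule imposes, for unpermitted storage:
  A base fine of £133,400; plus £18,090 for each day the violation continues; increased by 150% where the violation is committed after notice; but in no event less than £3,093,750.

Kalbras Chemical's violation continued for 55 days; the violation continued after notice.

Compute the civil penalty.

Civil penalty: £3,093,750

Per-day component: 55 × £18,090 = £994,950
Base plus per-day: £133,400 + £994,950 = £1,128,350
Enhancement: 150% of £1,128,350 = £1,692,525
Enhanced fine: £1,128,350 + £1,692,525 = £2,820,875
Minimum £3,093,750: £2,820,875 is below the minimum → £3,093,750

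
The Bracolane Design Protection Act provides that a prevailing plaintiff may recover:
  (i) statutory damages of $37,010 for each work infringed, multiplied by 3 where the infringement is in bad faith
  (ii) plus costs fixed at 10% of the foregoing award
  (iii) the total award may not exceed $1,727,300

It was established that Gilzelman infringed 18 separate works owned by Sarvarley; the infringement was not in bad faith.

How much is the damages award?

$732,798

Statutory damages: 18 × $37,010 = $666,180
Infringement not in bad faith: no ×3 enhancement.
Costs: 10% of $666,180 = $66,618
Award plus costs: $666,180 + $66,618 = $732,798
Cap at $1,727,300: $732,798 is within the cap, no reduction.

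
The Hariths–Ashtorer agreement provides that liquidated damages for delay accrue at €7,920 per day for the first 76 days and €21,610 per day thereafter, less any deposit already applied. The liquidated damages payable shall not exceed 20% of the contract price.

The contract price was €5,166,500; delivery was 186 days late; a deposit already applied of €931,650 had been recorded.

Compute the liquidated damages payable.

First 76 days: 76 × €7,920 = €601,920
Remaining days: (186 − 76) × €21,610 = €2,377,100
Accrued per-day damages: €601,920 + €2,377,100 = €2,979,020
Less deposit already applied: €2,979,020 − €931,650 = €2,047,370
Cap: 20% of €5,166,500 = €1,033,300
Cap at €1,033,300: €2,047,370 exceeds the cap → €1,033,300

€1,033,300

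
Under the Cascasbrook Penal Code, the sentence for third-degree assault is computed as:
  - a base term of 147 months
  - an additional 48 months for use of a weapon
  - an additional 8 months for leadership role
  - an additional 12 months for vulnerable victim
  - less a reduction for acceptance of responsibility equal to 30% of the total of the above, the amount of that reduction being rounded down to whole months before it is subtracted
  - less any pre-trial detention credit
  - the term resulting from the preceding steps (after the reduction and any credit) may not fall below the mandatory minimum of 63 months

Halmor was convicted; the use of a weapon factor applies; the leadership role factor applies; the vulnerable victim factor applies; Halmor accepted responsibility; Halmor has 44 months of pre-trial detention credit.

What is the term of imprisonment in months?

Use of a weapon enhancement: +48 months
Leadership role enhancement: +8 months
Vulnerable victim enhancement: +12 months
Adjusted term: 147 months + 48 months + 8 months + 12 months = 215 months
Acceptance of responsibility reduction: 30% of 215 months = 64 months (rounded down)
After reduction: 215 − 64 = 151 months
Less pre-trial detention credit: 151 months − 44 months = 107 months
Minimum 63 months: 107 months meets the minimum, no increase.

Sentence: 107 months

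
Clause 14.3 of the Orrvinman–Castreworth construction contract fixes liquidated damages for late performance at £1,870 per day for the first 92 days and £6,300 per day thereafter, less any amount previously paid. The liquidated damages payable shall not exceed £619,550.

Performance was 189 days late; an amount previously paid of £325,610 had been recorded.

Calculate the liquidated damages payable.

First 92 days: 92 × £1,870 = £172,040
Remaining days: (189 − 92) × £6,300 = £611,100
Accrued per-day damages: £172,040 + £611,100 = £783,140
Less amount previously paid: £783,140 − £325,610 = £457,530
Cap at £619,550: £457,530 is within the cap, no reduction.

£457,530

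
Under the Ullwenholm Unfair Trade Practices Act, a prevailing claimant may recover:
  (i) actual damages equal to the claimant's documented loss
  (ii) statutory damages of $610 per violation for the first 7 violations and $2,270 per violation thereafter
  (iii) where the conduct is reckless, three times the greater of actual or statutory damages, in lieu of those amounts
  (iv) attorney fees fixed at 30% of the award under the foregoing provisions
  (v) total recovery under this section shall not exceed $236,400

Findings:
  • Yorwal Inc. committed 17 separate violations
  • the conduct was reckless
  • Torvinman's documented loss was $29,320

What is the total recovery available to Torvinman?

$114,348

First 7 violations: 7 × $610 = $4,270
Remaining violations: (17 − 7) × $2,270 = $22,700
Statutory damages: $4,270 + $22,700 = $26,970
Greater of actual damages ($29,320) or statutory damages ($26,970): $29,320
Trebled: 3 × $29,320 = $87,960
Attorney fees: 30% of $87,960 = $26,388
Total before cap: $87,960 + $26,388 = $114,348
Cap at $236,400: $114,348 is within the cap, no reduction.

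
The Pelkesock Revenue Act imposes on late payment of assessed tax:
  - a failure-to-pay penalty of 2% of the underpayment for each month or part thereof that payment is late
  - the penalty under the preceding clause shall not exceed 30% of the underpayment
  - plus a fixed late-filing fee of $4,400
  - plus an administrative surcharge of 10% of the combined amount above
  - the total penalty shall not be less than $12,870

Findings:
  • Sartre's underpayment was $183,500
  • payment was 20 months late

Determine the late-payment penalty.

Accrued rate: 2% × 20 = 40%, capped at 30% → 30%
Failure-to-pay penalty: 30% of $183,500 = $55,050
Penalty before surcharge: $55,050 + $4,400 = $59,450
Administrative surcharge: 10% of $59,450 = $5,945
Total penalty: $59,450 + $5,945 = $65,395
Minimum $12,870: $65,395 meets the minimum, no increase.

$65,395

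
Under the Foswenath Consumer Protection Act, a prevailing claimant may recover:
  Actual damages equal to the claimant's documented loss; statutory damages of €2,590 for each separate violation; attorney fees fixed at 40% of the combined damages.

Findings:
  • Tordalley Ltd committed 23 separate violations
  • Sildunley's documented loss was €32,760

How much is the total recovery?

Statutory damages: 23 × €2,590 = €59,570
Combined damages: €32,760 + €59,570 = €92,330
Attorney fees: 40% of €92,330 = €36,932
Total recovery: €92,330 + €36,932 = €129,262

€129,262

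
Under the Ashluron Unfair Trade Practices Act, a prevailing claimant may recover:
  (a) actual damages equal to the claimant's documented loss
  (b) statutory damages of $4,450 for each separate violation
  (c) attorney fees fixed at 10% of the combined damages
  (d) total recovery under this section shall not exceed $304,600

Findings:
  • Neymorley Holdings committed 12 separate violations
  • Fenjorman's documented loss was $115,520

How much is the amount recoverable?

$185,812

Statutory damages: 12 × $4,450 = $53,400
Combined damages: $115,520 + $53,400 = $168,920
Attorney fees: 10% of $168,920 = $16,892
Total before cap: $168,920 + $16,892 = $185,812
Cap at $304,600: $185,812 is within the cap, no reduction.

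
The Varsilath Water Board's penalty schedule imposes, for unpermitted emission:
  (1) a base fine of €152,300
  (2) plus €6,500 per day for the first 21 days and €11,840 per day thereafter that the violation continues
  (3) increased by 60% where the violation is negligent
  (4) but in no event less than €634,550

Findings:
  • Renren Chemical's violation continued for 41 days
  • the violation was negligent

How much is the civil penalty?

First 21 days: 21 × €6,500 = €136,500
Remaining days: (41 − 21) × €11,840 = €236,800
Per-day component: €136,500 + €236,800 = €373,300
Base plus per-day: €152,300 + €373,300 = €525,600
Enhancement: 60% of €525,600 = €315,360
Enhanced fine: €525,600 + €315,360 = €840,960
Minimum €634,550: €840,960 meets the minimum, no increase.

€840,960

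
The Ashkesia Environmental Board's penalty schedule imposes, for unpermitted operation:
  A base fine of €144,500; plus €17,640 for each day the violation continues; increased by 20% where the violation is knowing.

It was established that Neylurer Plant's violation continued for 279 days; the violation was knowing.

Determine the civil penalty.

Per-day component: 279 × €17,640 = €4,921,560
Base plus per-day: €144,500 + €4,921,560 = €5,066,060
Enhancement: 20% of €5,066,060 = €1,013,212
Enhanced fine: €5,066,060 + €1,013,212 = €6,079,272

€6,079,272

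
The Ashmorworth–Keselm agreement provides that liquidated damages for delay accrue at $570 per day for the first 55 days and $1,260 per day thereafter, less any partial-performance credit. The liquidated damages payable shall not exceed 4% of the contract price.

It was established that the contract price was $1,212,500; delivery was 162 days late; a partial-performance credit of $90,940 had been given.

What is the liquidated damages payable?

$48,500

First 55 days: 55 × $570 = $31,350
Remaining days: (162 − 55) × $1,260 = $134,820
Accrued per-day damages: $31,350 + $134,820 = $166,170
Less partial-performance credit: $166,170 − $90,940 = $75,230
Cap: 4% of $1,212,500 = $48,500
Cap at $48,500: $75,230 exceeds the cap → $48,500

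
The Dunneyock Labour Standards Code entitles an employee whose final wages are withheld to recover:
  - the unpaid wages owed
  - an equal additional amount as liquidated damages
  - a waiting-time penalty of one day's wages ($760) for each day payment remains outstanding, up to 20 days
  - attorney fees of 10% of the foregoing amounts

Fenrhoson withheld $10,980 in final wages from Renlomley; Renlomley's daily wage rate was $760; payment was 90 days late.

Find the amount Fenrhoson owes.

$40,876

Liquidated damages (equal amount): $10,980
Penalty days: min(90, 20) = 20
Waiting-time penalty: 20 × $760 = $15,200
Subtotal: $10,980 + $10,980 + $15,200 = $37,160
Attorney fees: 10% of $37,160 = $3,716
Total award: $37,160 + $3,716 = $40,876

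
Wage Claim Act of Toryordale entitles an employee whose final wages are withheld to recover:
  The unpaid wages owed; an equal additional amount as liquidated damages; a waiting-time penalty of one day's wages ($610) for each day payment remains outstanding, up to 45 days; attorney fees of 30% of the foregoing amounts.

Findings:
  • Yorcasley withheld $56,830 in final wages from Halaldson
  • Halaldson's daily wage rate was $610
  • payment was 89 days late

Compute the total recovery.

Liquidated damages (equal amount): $56,830
Penalty days: min(89, 45) = 45
Waiting-time penalty: 45 × $610 = $27,450
Subtotal: $56,830 + $56,830 + $27,450 = $141,110
Attorney fees: 30% of $141,110 = $42,333
Total award: $141,110 + $42,333 = $183,443

$183,443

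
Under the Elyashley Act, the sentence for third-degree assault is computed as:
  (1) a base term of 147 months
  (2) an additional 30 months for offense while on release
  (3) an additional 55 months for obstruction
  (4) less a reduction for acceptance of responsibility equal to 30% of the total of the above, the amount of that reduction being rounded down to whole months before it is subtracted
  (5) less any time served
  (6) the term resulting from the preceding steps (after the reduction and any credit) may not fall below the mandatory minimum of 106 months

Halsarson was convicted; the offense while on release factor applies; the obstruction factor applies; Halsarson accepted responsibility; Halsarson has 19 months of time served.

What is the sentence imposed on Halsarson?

Offense while on release enhancement: +30 months
Obstruction enhancement: +55 months
Adjusted term: 147 months + 30 months + 55 months = 232 months
Acceptance of responsibility reduction: 30% of 232 months = 69 months (rounded down)
After reduction: 232 − 69 = 163 months
Less time served: 163 months − 19 months = 144 months
Minimum 106 months: 144 months meets the minimum, no increase.

Sentence: 144 months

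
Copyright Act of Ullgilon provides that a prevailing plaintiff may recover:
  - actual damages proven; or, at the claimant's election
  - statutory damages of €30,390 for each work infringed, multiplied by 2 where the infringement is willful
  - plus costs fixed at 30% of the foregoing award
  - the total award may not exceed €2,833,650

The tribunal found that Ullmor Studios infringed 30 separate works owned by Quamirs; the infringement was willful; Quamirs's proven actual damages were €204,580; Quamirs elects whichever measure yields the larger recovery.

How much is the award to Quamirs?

Statutory damages: 30 × €30,390 = €911,700
Doubled: 2 × €911,700 = €1,823,400
Greater of actual damages (€204,580) or enhanced statutory damages (€1,823,400): €1,823,400
Costs: 30% of €1,823,400 = €547,020
Award plus costs: €1,823,400 + €547,020 = €2,370,420
Cap at €2,833,650: €2,370,420 is within the cap, no reduction.

€2,370,420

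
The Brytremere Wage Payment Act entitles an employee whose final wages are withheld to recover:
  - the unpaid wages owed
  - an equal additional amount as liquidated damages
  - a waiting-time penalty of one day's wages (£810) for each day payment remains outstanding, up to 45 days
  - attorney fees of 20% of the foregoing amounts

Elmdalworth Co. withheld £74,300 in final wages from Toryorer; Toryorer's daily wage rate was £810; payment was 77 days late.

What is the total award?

£222,060

Liquidated damages (equal amount): £74,300
Penalty days: min(77, 45) = 45
Waiting-time penalty: 45 × £810 = £36,450
Subtotal: £74,300 + £74,300 + £36,450 = £185,050
Attorney fees: 20% of £185,050 = £37,010
Total award: £185,050 + £37,010 = £222,060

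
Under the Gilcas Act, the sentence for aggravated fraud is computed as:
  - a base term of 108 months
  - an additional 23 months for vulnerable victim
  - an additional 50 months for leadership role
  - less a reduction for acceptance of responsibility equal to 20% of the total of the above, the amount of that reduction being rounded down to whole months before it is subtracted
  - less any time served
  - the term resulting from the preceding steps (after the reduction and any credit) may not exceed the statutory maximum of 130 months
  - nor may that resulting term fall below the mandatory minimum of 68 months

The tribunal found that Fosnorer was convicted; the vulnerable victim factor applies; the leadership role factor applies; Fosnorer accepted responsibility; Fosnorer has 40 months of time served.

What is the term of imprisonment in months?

Vulnerable victim enhancement: +23 months
Leadership role enhancement: +50 months
Adjusted term: 108 months + 23 months + 50 months = 181 months
Acceptance of responsibility reduction: 20% of 181 months = 36 months (rounded down)
After reduction: 181 − 36 = 145 months
Less time served: 145 months − 40 months = 105 months
Cap at 130 months: 105 months is within the cap, no reduction.
Minimum 68 months: 105 months meets the minimum, no increase.

Sentence: 105 months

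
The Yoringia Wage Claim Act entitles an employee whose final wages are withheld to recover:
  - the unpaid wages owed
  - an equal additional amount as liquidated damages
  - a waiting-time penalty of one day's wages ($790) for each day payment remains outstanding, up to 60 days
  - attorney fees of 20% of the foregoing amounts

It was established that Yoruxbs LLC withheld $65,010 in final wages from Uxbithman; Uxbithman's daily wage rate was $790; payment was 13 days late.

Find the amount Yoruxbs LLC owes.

Liquidated damages (equal amount): $65,010
Penalty days: min(13, 60) = 13
Waiting-time penalty: 13 × $790 = $10,270
Subtotal: $65,010 + $65,010 + $10,270 = $140,290
Attorney fees: 20% of $140,290 = $28,058
Total award: $140,290 + $28,058 = $168,348

$168,348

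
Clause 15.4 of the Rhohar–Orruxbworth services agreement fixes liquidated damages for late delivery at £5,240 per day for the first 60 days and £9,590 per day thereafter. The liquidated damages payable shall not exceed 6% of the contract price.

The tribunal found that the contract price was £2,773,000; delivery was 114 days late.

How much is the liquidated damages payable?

First 60 days: 60 × £5,240 = £314,400
Remaining days: (114 − 60) × £9,590 = £517,860
Accrued per-day damages: £314,400 + £517,860 = £832,260
Cap: 6% of £2,773,000 = £166,380
Cap at £166,380: £832,260 exceeds the cap → £166,380

£166,380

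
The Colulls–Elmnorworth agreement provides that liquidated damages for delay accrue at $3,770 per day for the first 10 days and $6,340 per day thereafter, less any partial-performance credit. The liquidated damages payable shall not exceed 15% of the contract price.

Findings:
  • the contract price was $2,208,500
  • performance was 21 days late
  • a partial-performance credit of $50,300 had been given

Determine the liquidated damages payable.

$57,140

First 10 days: 10 × $3,770 = $37,700
Remaining days: (21 − 10) × $6,340 = $69,740
Accrued per-day damages: $37,700 + $69,740 = $107,440
Less partial-performance credit: $107,440 − $50,300 = $57,140
Cap: 15% of $2,208,500 = $331,275
Cap at $331,275: $57,140 is within the cap, no reduction.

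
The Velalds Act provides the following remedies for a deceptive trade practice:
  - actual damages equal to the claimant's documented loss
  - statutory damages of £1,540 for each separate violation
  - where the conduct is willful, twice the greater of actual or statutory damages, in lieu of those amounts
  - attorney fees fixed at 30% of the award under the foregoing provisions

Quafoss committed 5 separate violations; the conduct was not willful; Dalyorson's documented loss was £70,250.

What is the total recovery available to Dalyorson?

Statutory damages: 5 × £1,540 = £7,700
Conduct not willful: the in-lieu enhancement does not apply.
Actual plus statutory damages: £70,250 + £7,700 = £77,950
Attorney fees: 30% of £77,950 = £23,385
Total recovery: £77,950 + £23,385 = £101,335

£101,335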